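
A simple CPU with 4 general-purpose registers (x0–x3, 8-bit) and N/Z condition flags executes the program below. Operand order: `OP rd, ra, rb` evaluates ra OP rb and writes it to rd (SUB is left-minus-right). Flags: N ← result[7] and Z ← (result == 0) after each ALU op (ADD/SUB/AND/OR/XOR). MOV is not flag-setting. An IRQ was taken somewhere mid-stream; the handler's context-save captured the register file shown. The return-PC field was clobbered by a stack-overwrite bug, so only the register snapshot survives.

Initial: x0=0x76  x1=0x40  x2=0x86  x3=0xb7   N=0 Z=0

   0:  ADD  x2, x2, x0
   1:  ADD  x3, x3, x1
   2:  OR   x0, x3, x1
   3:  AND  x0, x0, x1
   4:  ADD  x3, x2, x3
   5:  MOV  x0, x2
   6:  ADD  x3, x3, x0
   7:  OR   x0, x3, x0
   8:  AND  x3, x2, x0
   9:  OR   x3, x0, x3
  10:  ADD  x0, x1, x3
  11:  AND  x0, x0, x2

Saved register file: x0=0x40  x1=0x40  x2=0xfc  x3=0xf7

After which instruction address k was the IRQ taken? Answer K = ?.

K = 3

after  0: x0=0x76 x1=0x40 x2=0xfc x3=0xb7  N=1 Z=0
after  1: x0=0x76 x1=0x40 x2=0xfc x3=0xf7  N=1 Z=0
after  2: x0=0xf7 x1=0x40 x2=0xfc x3=0xf7  N=1 Z=0
after  3: x0=0x40 x1=0x40 x2=0xfc x3=0xf7  N=0 Z=0
-- IRQ taken; context saved, return-PC = 4 --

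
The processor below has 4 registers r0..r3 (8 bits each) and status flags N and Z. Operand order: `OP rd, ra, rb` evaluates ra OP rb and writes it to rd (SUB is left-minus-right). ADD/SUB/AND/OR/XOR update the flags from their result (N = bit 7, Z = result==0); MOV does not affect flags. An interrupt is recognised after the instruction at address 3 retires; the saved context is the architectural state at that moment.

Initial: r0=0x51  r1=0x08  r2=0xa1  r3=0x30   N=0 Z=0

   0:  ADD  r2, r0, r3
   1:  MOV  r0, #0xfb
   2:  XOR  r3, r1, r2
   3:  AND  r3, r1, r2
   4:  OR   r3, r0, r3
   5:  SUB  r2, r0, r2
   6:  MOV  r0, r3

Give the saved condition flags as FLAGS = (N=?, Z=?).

after  0: r0=0x51 r1=0x08 r2=0x81 r3=0x30  N=1 Z=0
after  1: r0=0xfb r1=0x08 r2=0x81 r3=0x30  N=1 Z=0
after  2: r0=0xfb r1=0x08 r2=0x81 r3=0x89  N=1 Z=0
after  3: r0=0xfb r1=0x08 r2=0x81 r3=0x00  N=0 Z=1
-- IRQ taken; context saved, return-PC = 4 --

FLAGS = (N=0, Z=1)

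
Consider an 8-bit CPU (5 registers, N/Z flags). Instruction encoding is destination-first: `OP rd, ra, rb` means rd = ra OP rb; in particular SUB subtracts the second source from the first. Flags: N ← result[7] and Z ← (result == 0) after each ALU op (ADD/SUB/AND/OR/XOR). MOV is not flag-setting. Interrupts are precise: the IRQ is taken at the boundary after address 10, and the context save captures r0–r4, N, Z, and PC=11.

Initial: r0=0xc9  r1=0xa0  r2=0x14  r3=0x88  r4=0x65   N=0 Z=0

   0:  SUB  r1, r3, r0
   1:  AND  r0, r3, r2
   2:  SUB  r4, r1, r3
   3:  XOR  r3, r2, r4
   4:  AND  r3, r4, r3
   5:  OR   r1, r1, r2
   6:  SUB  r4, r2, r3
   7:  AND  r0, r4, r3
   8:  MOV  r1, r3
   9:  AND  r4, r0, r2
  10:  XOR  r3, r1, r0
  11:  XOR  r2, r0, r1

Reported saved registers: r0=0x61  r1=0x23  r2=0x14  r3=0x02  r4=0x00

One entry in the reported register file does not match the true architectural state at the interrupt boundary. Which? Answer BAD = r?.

after  0: r0=0xc9 r1=0xbf r2=0x14 r3=0x88 r4=0x65  N=1 Z=0
after  1: r0=0x00 r1=0xbf r2=0x14 r3=0x88 r4=0x65  N=0 Z=1
after  2: r0=0x00 r1=0xbf r2=0x14 r3=0x88 r4=0x37  N=0 Z=0
after  3: r0=0x00 r1=0xbf r2=0x14 r3=0x23 r4=0x37  N=0 Z=0
after  4: r0=0x00 r1=0xbf r2=0x14 r3=0x23 r4=0x37  N=0 Z=0
after  5: r0=0x00 r1=0xbf r2=0x14 r3=0x23 r4=0x37  N=1 Z=0
after  6: r0=0x00 r1=0xbf r2=0x14 r3=0x23 r4=0xf1  N=1 Z=0
after  7: r0=0x21 r1=0xbf r2=0x14 r3=0x23 r4=0xf1  N=0 Z=0
after  8: r0=0x21 r1=0x23 r2=0x14 r3=0x23 r4=0xf1  N=0 Z=0
after  9: r0=0x21 r1=0x23 r2=0x14 r3=0x23 r4=0x00  N=0 Z=1
after 10: r0=0x21 r1=0x23 r2=0x14 r3=0x02 r4=0x00  N=0 Z=0
-- IRQ taken; context saved, return-PC = 11 --
mismatch: r0: reported 0x61 vs actual 0x21

BAD = r0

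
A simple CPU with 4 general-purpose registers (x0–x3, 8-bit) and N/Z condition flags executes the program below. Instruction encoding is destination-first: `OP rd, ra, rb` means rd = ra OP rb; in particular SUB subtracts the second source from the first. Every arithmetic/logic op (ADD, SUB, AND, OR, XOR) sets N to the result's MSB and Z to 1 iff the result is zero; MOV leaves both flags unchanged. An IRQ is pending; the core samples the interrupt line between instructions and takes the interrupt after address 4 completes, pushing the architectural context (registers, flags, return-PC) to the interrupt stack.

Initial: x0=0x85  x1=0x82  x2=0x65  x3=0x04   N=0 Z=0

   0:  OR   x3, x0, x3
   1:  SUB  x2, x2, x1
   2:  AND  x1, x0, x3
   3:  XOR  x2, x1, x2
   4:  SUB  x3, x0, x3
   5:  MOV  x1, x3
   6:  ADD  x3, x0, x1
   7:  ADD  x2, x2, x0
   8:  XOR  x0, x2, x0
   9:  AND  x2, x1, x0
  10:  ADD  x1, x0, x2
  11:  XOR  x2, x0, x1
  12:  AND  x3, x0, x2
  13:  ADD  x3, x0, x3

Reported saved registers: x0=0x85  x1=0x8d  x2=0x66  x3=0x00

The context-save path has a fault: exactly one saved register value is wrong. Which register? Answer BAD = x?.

BAD = x1

after  0: x0=0x85 x1=0x82 x2=0x65 x3=0x85  N=1 Z=0
after  1: x0=0x85 x1=0x82 x2=0xe3 x3=0x85  N=1 Z=0
after  2: x0=0x85 x1=0x85 x2=0xe3 x3=0x85  N=1 Z=0
after  3: x0=0x85 x1=0x85 x2=0x66 x3=0x85  N=0 Z=0
after  4: x0=0x85 x1=0x85 x2=0x66 x3=0x00  N=0 Z=1
-- IRQ taken; context saved, return-PC = 5 --
mismatch: x1: reported 0x8d vs actual 0x85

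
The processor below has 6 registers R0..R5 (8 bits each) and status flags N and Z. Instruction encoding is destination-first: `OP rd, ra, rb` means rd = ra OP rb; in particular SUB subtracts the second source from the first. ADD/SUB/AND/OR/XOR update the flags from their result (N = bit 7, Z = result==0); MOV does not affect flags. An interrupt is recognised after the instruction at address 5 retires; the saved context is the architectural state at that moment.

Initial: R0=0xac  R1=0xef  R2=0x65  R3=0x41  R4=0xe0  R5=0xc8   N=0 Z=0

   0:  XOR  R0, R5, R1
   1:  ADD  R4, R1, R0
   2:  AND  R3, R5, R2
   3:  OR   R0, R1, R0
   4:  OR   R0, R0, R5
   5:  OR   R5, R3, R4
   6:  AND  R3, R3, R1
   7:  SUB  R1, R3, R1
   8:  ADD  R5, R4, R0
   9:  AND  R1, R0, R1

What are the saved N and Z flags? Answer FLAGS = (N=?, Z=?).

FLAGS = (N=0, Z=0)

after  0: R0=0x27 R1=0xef R2=0x65 R3=0x41 R4=0xe0 R5=0xc8  N=0 Z=0
after  1: R0=0x27 R1=0xef R2=0x65 R3=0x41 R4=0x16 R5=0xc8  N=0 Z=0
after  2: R0=0x27 R1=0xef R2=0x65 R3=0x40 R4=0x16 R5=0xc8  N=0 Z=0
after  3: R0=0xef R1=0xef R2=0x65 R3=0x40 R4=0x16 R5=0xc8  N=1 Z=0
after  4: R0=0xef R1=0xef R2=0x65 R3=0x40 R4=0x16 R5=0xc8  N=1 Z=0
after  5: R0=0xef R1=0xef R2=0x65 R3=0x40 R4=0x16 R5=0x56  N=0 Z=0
-- IRQ taken; context saved, return-PC = 6 --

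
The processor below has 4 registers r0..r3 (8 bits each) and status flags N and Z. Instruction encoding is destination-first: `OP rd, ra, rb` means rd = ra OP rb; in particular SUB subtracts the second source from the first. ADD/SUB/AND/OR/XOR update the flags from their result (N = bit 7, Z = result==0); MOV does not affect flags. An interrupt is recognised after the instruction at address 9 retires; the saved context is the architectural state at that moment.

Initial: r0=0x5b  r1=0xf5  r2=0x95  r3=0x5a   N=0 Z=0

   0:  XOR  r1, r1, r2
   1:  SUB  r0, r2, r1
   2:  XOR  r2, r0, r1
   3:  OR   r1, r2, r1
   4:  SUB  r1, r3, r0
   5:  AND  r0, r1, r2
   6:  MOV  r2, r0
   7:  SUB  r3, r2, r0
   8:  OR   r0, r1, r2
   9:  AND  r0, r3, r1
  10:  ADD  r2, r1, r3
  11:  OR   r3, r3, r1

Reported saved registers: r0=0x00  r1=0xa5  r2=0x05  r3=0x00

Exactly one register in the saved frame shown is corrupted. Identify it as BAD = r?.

after  0: r0=0x5b r1=0x60 r2=0x95 r3=0x5a  N=0 Z=0
after  1: r0=0x35 r1=0x60 r2=0x95 r3=0x5a  N=0 Z=0
after  2: r0=0x35 r1=0x60 r2=0x55 r3=0x5a  N=0 Z=0
after  3: r0=0x35 r1=0x75 r2=0x55 r3=0x5a  N=0 Z=0
after  4: r0=0x35 r1=0x25 r2=0x55 r3=0x5a  N=0 Z=0
after  5: r0=0x05 r1=0x25 r2=0x55 r3=0x5a  N=0 Z=0
after  6: r0=0x05 r1=0x25 r2=0x05 r3=0x5a  N=0 Z=0
after  7: r0=0x05 r1=0x25 r2=0x05 r3=0x00  N=0 Z=1
after  8: r0=0x25 r1=0x25 r2=0x05 r3=0x00  N=0 Z=0
after  9: r0=0x00 r1=0x25 r2=0x05 r3=0x00  N=0 Z=1
-- IRQ taken; context saved, return-PC = 10 --
mismatch: r1: reported 0xa5 vs actual 0x25

BAD = r1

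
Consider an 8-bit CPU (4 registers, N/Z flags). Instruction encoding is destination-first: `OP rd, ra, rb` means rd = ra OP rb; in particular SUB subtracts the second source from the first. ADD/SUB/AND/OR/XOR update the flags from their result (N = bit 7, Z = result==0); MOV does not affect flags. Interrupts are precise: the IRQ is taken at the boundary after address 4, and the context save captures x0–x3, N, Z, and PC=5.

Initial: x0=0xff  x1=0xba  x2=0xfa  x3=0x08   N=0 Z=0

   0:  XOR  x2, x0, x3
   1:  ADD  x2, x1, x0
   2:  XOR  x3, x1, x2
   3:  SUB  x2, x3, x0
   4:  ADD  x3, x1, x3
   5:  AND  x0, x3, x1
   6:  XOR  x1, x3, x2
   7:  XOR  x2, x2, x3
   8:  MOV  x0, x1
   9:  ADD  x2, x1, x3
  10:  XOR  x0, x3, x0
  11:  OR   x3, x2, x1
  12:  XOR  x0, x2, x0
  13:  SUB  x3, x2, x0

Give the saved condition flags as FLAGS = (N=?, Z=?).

FLAGS = (N=1, Z=0)

after  0: x0=0xff x1=0xba x2=0xf7 x3=0x08  N=1 Z=0
after  1: x0=0xff x1=0xba x2=0xb9 x3=0x08  N=1 Z=0
after  2: x0=0xff x1=0xba x2=0xb9 x3=0x03  N=0 Z=0
after  3: x0=0xff x1=0xba x2=0x04 x3=0x03  N=0 Z=0
after  4: x0=0xff x1=0xba x2=0x04 x3=0xbd  N=1 Z=0
-- IRQ taken; context saved, return-PC = 5 --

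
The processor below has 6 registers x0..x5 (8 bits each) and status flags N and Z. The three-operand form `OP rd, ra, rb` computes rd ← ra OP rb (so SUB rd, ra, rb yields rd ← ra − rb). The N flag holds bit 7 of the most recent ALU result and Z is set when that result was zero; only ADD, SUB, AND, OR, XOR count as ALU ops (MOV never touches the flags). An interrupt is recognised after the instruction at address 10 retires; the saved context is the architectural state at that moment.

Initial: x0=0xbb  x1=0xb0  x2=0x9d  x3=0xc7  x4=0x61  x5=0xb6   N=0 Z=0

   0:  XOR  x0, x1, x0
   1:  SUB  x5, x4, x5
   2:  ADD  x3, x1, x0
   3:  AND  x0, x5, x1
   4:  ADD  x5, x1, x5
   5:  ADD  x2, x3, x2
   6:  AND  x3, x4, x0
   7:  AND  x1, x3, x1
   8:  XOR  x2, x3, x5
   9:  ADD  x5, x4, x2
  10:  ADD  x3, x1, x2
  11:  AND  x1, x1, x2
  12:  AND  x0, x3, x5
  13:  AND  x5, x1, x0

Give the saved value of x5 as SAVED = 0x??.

after  0: x0=0x0b x1=0xb0 x2=0x9d x3=0xc7 x4=0x61 x5=0xb6  N=0 Z=0
after  1: x0=0x0b x1=0xb0 x2=0x9d x3=0xc7 x4=0x61 x5=0xab  N=1 Z=0
after  2: x0=0x0b x1=0xb0 x2=0x9d x3=0xbb x4=0x61 x5=0xab  N=1 Z=0
after  3: x0=0xa0 x1=0xb0 x2=0x9d x3=0xbb x4=0x61 x5=0xab  N=1 Z=0
after  4: x0=0xa0 x1=0xb0 x2=0x9d x3=0xbb x4=0x61 x5=0x5b  N=0 Z=0
after  5: x0=0xa0 x1=0xb0 x2=0x58 x3=0xbb x4=0x61 x5=0x5b  N=0 Z=0
after  6: x0=0xa0 x1=0xb0 x2=0x58 x3=0x20 x4=0x61 x5=0x5b  N=0 Z=0
after  7: x0=0xa0 x1=0x20 x2=0x58 x3=0x20 x4=0x61 x5=0x5b  N=0 Z=0
after  8: x0=0xa0 x1=0x20 x2=0x7b x3=0x20 x4=0x61 x5=0x5b  N=0 Z=0
after  9: x0=0xa0 x1=0x20 x2=0x7b x3=0x20 x4=0x61 x5=0xdc  N=1 Z=0
after 10: x0=0xa0 x1=0x20 x2=0x7b x3=0x9b x4=0x61 x5=0xdc  N=1 Z=0
-- IRQ taken; context saved, return-PC = 11 --

SAVED = 0xdc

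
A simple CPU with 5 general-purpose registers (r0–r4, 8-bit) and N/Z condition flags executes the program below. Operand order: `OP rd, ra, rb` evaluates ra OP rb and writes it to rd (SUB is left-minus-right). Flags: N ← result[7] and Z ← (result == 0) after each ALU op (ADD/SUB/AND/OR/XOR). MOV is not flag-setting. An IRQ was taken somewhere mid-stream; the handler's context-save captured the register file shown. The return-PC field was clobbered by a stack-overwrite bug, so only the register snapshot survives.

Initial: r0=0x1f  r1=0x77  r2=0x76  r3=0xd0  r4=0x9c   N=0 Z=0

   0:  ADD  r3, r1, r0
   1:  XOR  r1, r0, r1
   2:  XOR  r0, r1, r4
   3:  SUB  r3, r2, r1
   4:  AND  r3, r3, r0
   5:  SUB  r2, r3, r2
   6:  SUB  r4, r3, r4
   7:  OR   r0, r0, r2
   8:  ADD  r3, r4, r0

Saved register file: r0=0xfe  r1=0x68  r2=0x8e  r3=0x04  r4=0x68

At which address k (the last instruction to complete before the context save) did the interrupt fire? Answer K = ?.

K = 7

after  0: r0=0x1f r1=0x77 r2=0x76 r3=0x96 r4=0x9c  N=1 Z=0
after  1: r0=0x1f r1=0x68 r2=0x76 r3=0x96 r4=0x9c  N=0 Z=0
after  2: r0=0xf4 r1=0x68 r2=0x76 r3=0x96 r4=0x9c  N=1 Z=0
after  3: r0=0xf4 r1=0x68 r2=0x76 r3=0x0e r4=0x9c  N=0 Z=0
after  4: r0=0xf4 r1=0x68 r2=0x76 r3=0x04 r4=0x9c  N=0 Z=0
after  5: r0=0xf4 r1=0x68 r2=0x8e r3=0x04 r4=0x9c  N=1 Z=0
after  6: r0=0xf4 r1=0x68 r2=0x8e r3=0x04 r4=0x68  N=0 Z=0
after  7: r0=0xfe r1=0x68 r2=0x8e r3=0x04 r4=0x68  N=1 Z=0
-- IRQ taken; context saved, return-PC = 8 --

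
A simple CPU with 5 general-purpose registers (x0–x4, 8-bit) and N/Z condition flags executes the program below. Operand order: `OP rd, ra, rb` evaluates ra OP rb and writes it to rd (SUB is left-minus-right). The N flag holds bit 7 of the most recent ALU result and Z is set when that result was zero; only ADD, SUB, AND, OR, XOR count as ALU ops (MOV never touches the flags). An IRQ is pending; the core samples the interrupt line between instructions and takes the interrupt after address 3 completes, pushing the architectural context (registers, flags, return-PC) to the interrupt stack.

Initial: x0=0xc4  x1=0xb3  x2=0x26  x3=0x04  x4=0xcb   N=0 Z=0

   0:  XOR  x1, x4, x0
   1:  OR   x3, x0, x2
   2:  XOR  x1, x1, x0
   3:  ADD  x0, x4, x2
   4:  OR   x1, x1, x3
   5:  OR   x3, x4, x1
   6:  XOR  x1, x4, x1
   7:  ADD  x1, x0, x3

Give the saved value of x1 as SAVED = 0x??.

SAVED = 0xcb

after  0: x0=0xc4 x1=0x0f x2=0x26 x3=0x04 x4=0xcb  N=0 Z=0
after  1: x0=0xc4 x1=0x0f x2=0x26 x3=0xe6 x4=0xcb  N=1 Z=0
after  2: x0=0xc4 x1=0xcb x2=0x26 x3=0xe6 x4=0xcb  N=1 Z=0
after  3: x0=0xf1 x1=0xcb x2=0x26 x3=0xe6 x4=0xcb  N=1 Z=0
-- IRQ taken; context saved, return-PC = 4 --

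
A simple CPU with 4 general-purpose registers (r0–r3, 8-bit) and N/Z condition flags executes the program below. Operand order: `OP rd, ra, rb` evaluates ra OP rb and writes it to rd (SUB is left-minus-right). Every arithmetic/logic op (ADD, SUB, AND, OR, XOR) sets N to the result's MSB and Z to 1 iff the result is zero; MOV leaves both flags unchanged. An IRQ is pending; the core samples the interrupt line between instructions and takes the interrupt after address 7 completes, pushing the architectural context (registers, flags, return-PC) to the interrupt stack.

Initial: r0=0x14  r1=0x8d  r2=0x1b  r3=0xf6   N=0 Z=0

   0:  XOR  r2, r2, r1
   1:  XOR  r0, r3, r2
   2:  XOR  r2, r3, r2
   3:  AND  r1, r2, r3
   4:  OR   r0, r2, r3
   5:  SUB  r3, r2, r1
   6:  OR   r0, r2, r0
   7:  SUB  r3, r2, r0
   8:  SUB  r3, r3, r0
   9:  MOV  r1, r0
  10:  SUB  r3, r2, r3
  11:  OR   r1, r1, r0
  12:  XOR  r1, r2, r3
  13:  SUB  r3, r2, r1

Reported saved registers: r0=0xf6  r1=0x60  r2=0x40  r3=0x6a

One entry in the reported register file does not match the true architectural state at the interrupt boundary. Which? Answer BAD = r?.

BAD = r2

after  0: r0=0x14 r1=0x8d r2=0x96 r3=0xf6  N=1 Z=0
after  1: r0=0x60 r1=0x8d r2=0x96 r3=0xf6  N=0 Z=0
after  2: r0=0x60 r1=0x8d r2=0x60 r3=0xf6  N=0 Z=0
after  3: r0=0x60 r1=0x60 r2=0x60 r3=0xf6  N=0 Z=0
after  4: r0=0xf6 r1=0x60 r2=0x60 r3=0xf6  N=1 Z=0
after  5: r0=0xf6 r1=0x60 r2=0x60 r3=0x00  N=0 Z=1
after  6: r0=0xf6 r1=0x60 r2=0x60 r3=0x00  N=1 Z=0
after  7: r0=0xf6 r1=0x60 r2=0x60 r3=0x6a  N=0 Z=0
-- IRQ taken; context saved, return-PC = 8 --
mismatch: r2: reported 0x40 vs actual 0x60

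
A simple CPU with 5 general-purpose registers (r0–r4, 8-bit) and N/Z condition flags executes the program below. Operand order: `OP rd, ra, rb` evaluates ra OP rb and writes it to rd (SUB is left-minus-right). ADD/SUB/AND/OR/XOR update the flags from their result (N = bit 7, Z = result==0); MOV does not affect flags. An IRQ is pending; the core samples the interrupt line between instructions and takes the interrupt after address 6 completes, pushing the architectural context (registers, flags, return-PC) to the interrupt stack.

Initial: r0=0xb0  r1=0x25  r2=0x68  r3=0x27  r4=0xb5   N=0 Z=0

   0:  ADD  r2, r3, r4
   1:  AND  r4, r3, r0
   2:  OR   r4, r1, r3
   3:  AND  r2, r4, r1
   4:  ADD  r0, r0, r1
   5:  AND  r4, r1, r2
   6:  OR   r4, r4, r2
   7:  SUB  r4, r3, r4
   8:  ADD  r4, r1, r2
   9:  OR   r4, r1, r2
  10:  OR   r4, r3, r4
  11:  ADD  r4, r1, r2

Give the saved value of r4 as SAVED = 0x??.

SAVED = 0x25

after  0: r0=0xb0 r1=0x25 r2=0xdc r3=0x27 r4=0xb5  N=1 Z=0
after  1: r0=0xb0 r1=0x25 r2=0xdc r3=0x27 r4=0x20  N=0 Z=0
after  2: r0=0xb0 r1=0x25 r2=0xdc r3=0x27 r4=0x27  N=0 Z=0
after  3: r0=0xb0 r1=0x25 r2=0x25 r3=0x27 r4=0x27  N=0 Z=0
after  4: r0=0xd5 r1=0x25 r2=0x25 r3=0x27 r4=0x27  N=1 Z=0
after  5: r0=0xd5 r1=0x25 r2=0x25 r3=0x27 r4=0x25  N=0 Z=0
after  6: r0=0xd5 r1=0x25 r2=0x25 r3=0x27 r4=0x25  N=0 Z=0
-- IRQ taken; context saved, return-PC = 7 --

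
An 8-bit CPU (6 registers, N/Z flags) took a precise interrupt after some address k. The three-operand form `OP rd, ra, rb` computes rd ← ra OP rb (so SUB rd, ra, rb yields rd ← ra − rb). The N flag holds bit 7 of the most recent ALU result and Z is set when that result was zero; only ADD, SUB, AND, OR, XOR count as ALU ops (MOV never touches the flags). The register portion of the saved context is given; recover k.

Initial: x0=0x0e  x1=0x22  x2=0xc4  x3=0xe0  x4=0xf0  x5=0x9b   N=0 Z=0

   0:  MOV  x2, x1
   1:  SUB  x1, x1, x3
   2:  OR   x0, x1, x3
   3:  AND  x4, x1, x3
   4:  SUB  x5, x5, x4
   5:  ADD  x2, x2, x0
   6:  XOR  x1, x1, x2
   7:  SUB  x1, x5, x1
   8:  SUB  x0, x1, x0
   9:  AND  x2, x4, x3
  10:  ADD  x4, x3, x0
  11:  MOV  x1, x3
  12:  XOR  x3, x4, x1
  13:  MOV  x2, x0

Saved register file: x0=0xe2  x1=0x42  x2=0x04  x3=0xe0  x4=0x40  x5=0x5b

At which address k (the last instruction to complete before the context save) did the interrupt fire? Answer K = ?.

after  0: x0=0x0e x1=0x22 x2=0x22 x3=0xe0 x4=0xf0 x5=0x9b  N=0 Z=0
after  1: x0=0x0e x1=0x42 x2=0x22 x3=0xe0 x4=0xf0 x5=0x9b  N=0 Z=0
after  2: x0=0xe2 x1=0x42 x2=0x22 x3=0xe0 x4=0xf0 x5=0x9b  N=1 Z=0
after  3: x0=0xe2 x1=0x42 x2=0x22 x3=0xe0 x4=0x40 x5=0x9b  N=0 Z=0
after  4: x0=0xe2 x1=0x42 x2=0x22 x3=0xe0 x4=0x40 x5=0x5b  N=0 Z=0
after  5: x0=0xe2 x1=0x42 x2=0x04 x3=0xe0 x4=0x40 x5=0x5b  N=0 Z=0
-- IRQ taken; context saved, return-PC = 6 --

K = 5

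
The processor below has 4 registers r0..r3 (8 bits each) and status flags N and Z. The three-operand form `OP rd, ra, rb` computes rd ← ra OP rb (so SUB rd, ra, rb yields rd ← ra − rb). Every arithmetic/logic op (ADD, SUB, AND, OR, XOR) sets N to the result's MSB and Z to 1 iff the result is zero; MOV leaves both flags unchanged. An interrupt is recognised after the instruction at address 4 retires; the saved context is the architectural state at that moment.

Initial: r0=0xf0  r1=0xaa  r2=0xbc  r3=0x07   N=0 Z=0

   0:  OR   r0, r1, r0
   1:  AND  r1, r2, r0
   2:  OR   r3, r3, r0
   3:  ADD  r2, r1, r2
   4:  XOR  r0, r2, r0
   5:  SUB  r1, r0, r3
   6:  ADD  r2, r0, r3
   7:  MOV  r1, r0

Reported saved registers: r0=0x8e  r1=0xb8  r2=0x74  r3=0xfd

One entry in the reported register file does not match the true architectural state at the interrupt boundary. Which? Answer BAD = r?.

BAD = r3

after  0: r0=0xfa r1=0xaa r2=0xbc r3=0x07  N=1 Z=0
after  1: r0=0xfa r1=0xb8 r2=0xbc r3=0x07  N=1 Z=0
after  2: r0=0xfa r1=0xb8 r2=0xbc r3=0xff  N=1 Z=0
after  3: r0=0xfa r1=0xb8 r2=0x74 r3=0xff  N=0 Z=0
after  4: r0=0x8e r1=0xb8 r2=0x74 r3=0xff  N=1 Z=0
-- IRQ taken; context saved, return-PC = 5 --
mismatch: r3: reported 0xfd vs actual 0xff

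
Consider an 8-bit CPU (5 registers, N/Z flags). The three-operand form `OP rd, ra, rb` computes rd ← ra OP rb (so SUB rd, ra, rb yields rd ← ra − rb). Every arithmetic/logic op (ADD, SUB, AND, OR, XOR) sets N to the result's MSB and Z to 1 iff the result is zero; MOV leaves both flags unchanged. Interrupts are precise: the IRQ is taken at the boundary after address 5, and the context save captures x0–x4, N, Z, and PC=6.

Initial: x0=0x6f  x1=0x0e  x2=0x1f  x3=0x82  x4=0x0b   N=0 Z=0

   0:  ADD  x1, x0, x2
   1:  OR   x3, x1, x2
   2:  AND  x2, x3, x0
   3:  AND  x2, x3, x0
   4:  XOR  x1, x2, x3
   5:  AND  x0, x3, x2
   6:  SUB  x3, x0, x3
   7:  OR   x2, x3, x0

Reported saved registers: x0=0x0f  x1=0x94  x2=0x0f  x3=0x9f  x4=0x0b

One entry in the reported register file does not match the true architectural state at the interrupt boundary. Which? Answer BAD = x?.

after  0: x0=0x6f x1=0x8e x2=0x1f x3=0x82 x4=0x0b  N=1 Z=0
after  1: x0=0x6f x1=0x8e x2=0x1f x3=0x9f x4=0x0b  N=1 Z=0
after  2: x0=0x6f x1=0x8e x2=0x0f x3=0x9f x4=0x0b  N=0 Z=0
after  3: x0=0x6f x1=0x8e x2=0x0f x3=0x9f x4=0x0b  N=0 Z=0
after  4: x0=0x6f x1=0x90 x2=0x0f x3=0x9f x4=0x0b  N=1 Z=0
after  5: x0=0x0f x1=0x90 x2=0x0f x3=0x9f x4=0x0b  N=0 Z=0
-- IRQ taken; context saved, return-PC = 6 --
mismatch: x1: reported 0x94 vs actual 0x90

BAD = x1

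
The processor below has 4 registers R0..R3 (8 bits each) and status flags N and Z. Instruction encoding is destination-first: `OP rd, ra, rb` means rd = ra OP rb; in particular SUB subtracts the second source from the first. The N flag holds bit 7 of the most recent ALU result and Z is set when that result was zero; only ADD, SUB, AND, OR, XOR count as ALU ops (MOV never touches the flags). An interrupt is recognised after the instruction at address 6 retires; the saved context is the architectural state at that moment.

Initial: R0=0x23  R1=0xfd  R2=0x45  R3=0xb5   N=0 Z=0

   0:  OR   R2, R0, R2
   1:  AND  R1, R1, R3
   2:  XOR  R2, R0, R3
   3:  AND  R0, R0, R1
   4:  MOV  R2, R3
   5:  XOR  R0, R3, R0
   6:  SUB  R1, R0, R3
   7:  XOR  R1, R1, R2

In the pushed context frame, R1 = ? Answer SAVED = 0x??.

SAVED = 0xdf

after  0: R0=0x23 R1=0xfd R2=0x67 R3=0xb5  N=0 Z=0
after  1: R0=0x23 R1=0xb5 R2=0x67 R3=0xb5  N=1 Z=0
after  2: R0=0x23 R1=0xb5 R2=0x96 R3=0xb5  N=1 Z=0
after  3: R0=0x21 R1=0xb5 R2=0x96 R3=0xb5  N=0 Z=0
after  4: R0=0x21 R1=0xb5 R2=0xb5 R3=0xb5  N=0 Z=0
after  5: R0=0x94 R1=0xb5 R2=0xb5 R3=0xb5  N=1 Z=0
after  6: R0=0x94 R1=0xdf R2=0xb5 R3=0xb5  N=1 Z=0
-- IRQ taken; context saved, return-PC = 7 --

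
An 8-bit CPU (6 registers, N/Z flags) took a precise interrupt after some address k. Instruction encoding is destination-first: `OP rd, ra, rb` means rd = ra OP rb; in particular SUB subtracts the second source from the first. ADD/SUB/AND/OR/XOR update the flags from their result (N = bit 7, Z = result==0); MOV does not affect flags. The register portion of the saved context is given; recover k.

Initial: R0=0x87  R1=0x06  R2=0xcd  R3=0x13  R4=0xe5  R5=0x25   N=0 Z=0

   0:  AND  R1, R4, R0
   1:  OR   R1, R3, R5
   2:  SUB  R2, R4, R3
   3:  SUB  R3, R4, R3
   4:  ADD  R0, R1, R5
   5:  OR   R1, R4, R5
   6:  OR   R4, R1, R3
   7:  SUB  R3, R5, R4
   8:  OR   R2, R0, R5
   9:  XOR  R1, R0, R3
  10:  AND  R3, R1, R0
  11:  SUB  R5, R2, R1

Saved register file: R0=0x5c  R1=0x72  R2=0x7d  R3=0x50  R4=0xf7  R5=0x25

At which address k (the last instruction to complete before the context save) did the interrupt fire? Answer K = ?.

K = 10

after  0: R0=0x87 R1=0x85 R2=0xcd R3=0x13 R4=0xe5 R5=0x25  N=1 Z=0
after  1: R0=0x87 R1=0x37 R2=0xcd R3=0x13 R4=0xe5 R5=0x25  N=0 Z=0
after  2: R0=0x87 R1=0x37 R2=0xd2 R3=0x13 R4=0xe5 R5=0x25  N=1 Z=0
after  3: R0=0x87 R1=0x37 R2=0xd2 R3=0xd2 R4=0xe5 R5=0x25  N=1 Z=0
after  4: R0=0x5c R1=0x37 R2=0xd2 R3=0xd2 R4=0xe5 R5=0x25  N=0 Z=0
after  5: R0=0x5c R1=0xe5 R2=0xd2 R3=0xd2 R4=0xe5 R5=0x25  N=1 Z=0
after  6: R0=0x5c R1=0xe5 R2=0xd2 R3=0xd2 R4=0xf7 R5=0x25  N=1 Z=0
after  7: R0=0x5c R1=0xe5 R2=0xd2 R3=0x2e R4=0xf7 R5=0x25  N=0 Z=0
after  8: R0=0x5c R1=0xe5 R2=0x7d R3=0x2e R4=0xf7 R5=0x25  N=0 Z=0
after  9: R0=0x5c R1=0x72 R2=0x7d R3=0x2e R4=0xf7 R5=0x25  N=0 Z=0
after 10: R0=0x5c R1=0x72 R2=0x7d R3=0x50 R4=0xf7 R5=0x25  N=0 Z=0
-- IRQ taken; context saved, return-PC = 11 --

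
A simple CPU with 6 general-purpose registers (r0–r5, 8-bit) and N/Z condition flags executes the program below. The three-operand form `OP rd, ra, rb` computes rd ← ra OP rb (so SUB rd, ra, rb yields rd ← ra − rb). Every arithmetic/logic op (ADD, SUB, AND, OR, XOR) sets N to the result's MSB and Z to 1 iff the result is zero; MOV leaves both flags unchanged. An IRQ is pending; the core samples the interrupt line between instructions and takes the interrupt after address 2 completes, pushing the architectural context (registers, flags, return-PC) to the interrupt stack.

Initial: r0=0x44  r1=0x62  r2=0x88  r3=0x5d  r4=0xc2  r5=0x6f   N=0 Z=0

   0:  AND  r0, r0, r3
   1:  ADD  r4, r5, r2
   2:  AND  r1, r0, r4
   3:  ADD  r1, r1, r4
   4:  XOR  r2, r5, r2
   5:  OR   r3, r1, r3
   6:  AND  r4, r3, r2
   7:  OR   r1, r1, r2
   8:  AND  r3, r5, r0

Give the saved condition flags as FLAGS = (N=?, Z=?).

after  0: r0=0x44 r1=0x62 r2=0x88 r3=0x5d r4=0xc2 r5=0x6f  N=0 Z=0
after  1: r0=0x44 r1=0x62 r2=0x88 r3=0x5d r4=0xf7 r5=0x6f  N=1 Z=0
after  2: r0=0x44 r1=0x44 r2=0x88 r3=0x5d r4=0xf7 r5=0x6f  N=0 Z=0
-- IRQ taken; context saved, return-PC = 3 --

FLAGS = (N=0, Z=0)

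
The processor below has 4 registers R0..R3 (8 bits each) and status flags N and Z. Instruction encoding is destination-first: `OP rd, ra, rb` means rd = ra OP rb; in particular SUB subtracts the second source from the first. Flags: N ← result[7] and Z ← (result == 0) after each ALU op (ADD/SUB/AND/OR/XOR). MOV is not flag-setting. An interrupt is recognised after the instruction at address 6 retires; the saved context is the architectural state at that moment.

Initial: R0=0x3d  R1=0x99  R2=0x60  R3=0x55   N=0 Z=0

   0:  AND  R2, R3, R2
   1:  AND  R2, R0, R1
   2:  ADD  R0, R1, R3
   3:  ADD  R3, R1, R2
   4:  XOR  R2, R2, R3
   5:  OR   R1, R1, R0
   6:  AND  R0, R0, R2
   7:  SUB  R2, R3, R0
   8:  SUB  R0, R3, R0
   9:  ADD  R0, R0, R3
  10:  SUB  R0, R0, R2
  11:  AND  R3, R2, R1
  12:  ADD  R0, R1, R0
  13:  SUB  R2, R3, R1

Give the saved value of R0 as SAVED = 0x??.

SAVED = 0xaa

after  0: R0=0x3d R1=0x99 R2=0x40 R3=0x55  N=0 Z=0
after  1: R0=0x3d R1=0x99 R2=0x19 R3=0x55  N=0 Z=0
after  2: R0=0xee R1=0x99 R2=0x19 R3=0x55  N=1 Z=0
after  3: R0=0xee R1=0x99 R2=0x19 R3=0xb2  N=1 Z=0
after  4: R0=0xee R1=0x99 R2=0xab R3=0xb2  N=1 Z=0
after  5: R0=0xee R1=0xff R2=0xab R3=0xb2  N=1 Z=0
after  6: R0=0xaa R1=0xff R2=0xab R3=0xb2  N=1 Z=0
-- IRQ taken; context saved, return-PC = 7 --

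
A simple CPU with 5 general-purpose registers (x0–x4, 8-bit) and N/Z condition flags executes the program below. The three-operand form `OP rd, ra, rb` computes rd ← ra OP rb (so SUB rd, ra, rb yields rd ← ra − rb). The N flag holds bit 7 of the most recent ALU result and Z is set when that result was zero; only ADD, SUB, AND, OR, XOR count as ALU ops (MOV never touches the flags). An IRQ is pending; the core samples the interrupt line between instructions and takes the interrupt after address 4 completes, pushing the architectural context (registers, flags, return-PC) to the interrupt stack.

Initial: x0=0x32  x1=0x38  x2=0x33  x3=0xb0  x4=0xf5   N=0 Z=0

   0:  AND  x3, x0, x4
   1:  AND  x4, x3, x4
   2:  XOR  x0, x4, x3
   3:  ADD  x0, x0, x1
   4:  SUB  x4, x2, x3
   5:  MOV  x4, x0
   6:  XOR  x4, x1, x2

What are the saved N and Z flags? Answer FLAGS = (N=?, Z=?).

FLAGS = (N=0, Z=0)

after  0: x0=0x32 x1=0x38 x2=0x33 x3=0x30 x4=0xf5  N=0 Z=0
after  1: x0=0x32 x1=0x38 x2=0x33 x3=0x30 x4=0x30  N=0 Z=0
after  2: x0=0x00 x1=0x38 x2=0x33 x3=0x30 x4=0x30  N=0 Z=1
after  3: x0=0x38 x1=0x38 x2=0x33 x3=0x30 x4=0x30  N=0 Z=0
after  4: x0=0x38 x1=0x38 x2=0x33 x3=0x30 x4=0x03  N=0 Z=0
-- IRQ taken; context saved, return-PC = 5 --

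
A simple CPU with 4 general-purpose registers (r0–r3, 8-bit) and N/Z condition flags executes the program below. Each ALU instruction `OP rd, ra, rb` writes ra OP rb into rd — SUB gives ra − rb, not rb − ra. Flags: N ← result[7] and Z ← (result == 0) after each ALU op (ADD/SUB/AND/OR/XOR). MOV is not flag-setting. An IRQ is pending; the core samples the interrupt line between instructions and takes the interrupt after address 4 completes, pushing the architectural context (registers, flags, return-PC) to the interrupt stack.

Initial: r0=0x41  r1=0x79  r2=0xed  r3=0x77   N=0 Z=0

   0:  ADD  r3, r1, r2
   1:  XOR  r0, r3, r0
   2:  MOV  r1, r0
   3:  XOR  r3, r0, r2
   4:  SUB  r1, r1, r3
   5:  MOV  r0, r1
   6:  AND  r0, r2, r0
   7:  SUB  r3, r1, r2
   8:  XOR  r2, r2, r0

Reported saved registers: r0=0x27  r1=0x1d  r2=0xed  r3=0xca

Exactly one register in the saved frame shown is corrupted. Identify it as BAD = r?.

after  0: r0=0x41 r1=0x79 r2=0xed r3=0x66  N=0 Z=0
after  1: r0=0x27 r1=0x79 r2=0xed r3=0x66  N=0 Z=0
after  2: r0=0x27 r1=0x27 r2=0xed r3=0x66  N=0 Z=0
after  3: r0=0x27 r1=0x27 r2=0xed r3=0xca  N=1 Z=0
after  4: r0=0x27 r1=0x5d r2=0xed r3=0xca  N=0 Z=0
-- IRQ taken; context saved, return-PC = 5 --
mismatch: r1: reported 0x1d vs actual 0x5d

BAD = r1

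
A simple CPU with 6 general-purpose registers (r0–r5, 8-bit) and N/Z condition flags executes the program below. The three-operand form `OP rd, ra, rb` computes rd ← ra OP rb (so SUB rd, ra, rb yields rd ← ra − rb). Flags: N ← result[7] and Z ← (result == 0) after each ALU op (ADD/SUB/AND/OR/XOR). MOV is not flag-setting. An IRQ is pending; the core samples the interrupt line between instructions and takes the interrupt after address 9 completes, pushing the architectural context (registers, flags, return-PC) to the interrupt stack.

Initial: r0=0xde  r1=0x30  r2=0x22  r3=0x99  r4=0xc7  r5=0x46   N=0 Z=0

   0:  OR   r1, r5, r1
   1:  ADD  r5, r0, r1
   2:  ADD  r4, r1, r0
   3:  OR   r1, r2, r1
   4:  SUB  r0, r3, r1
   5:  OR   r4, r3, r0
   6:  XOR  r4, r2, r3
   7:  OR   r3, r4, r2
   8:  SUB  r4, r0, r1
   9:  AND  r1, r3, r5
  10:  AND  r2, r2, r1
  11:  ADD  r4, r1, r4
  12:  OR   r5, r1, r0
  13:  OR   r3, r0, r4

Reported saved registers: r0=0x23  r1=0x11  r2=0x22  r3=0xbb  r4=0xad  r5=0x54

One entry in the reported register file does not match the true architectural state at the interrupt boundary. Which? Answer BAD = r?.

BAD = r1

after  0: r0=0xde r1=0x76 r2=0x22 r3=0x99 r4=0xc7 r5=0x46  N=0 Z=0
after  1: r0=0xde r1=0x76 r2=0x22 r3=0x99 r4=0xc7 r5=0x54  N=0 Z=0
after  2: r0=0xde r1=0x76 r2=0x22 r3=0x99 r4=0x54 r5=0x54  N=0 Z=0
after  3: r0=0xde r1=0x76 r2=0x22 r3=0x99 r4=0x54 r5=0x54  N=0 Z=0
after  4: r0=0x23 r1=0x76 r2=0x22 r3=0x99 r4=0x54 r5=0x54  N=0 Z=0
after  5: r0=0x23 r1=0x76 r2=0x22 r3=0x99 r4=0xbb r5=0x54  N=1 Z=0
after  6: r0=0x23 r1=0x76 r2=0x22 r3=0x99 r4=0xbb r5=0x54  N=1 Z=0
after  7: r0=0x23 r1=0x76 r2=0x22 r3=0xbb r4=0xbb r5=0x54  N=1 Z=0
after  8: r0=0x23 r1=0x76 r2=0x22 r3=0xbb r4=0xad r5=0x54  N=1 Z=0
after  9: r0=0x23 r1=0x10 r2=0x22 r3=0xbb r4=0xad r5=0x54  N=0 Z=0
-- IRQ taken; context saved, return-PC = 10 --
mismatch: r1: reported 0x11 vs actual 0x10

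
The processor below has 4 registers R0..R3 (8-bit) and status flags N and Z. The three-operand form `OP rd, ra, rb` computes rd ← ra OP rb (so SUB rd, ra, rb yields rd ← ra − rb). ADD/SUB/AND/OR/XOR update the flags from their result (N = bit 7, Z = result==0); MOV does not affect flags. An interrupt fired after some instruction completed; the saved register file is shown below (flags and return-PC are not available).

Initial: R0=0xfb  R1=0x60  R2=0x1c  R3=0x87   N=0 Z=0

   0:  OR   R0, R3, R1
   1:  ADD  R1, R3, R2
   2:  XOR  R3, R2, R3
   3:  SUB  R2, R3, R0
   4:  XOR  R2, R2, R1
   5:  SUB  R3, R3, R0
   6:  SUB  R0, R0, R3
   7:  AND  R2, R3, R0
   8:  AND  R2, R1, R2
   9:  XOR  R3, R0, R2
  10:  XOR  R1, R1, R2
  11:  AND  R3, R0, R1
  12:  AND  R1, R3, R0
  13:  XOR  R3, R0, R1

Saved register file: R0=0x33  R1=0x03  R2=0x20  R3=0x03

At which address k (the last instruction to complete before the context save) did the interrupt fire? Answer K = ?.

K = 12

after  0: R0=0xe7 R1=0x60 R2=0x1c R3=0x87  N=1 Z=0
after  1: R0=0xe7 R1=0xa3 R2=0x1c R3=0x87  N=1 Z=0
after  2: R0=0xe7 R1=0xa3 R2=0x1c R3=0x9b  N=1 Z=0
after  3: R0=0xe7 R1=0xa3 R2=0xb4 R3=0x9b  N=1 Z=0
after  4: R0=0xe7 R1=0xa3 R2=0x17 R3=0x9b  N=0 Z=0
after  5: R0=0xe7 R1=0xa3 R2=0x17 R3=0xb4  N=1 Z=0
after  6: R0=0x33 R1=0xa3 R2=0x17 R3=0xb4  N=0 Z=0
after  7: R0=0x33 R1=0xa3 R2=0x30 R3=0xb4  N=0 Z=0
after  8: R0=0x33 R1=0xa3 R2=0x20 R3=0xb4  N=0 Z=0
after  9: R0=0x33 R1=0xa3 R2=0x20 R3=0x13  N=0 Z=0
after 10: R0=0x33 R1=0x83 R2=0x20 R3=0x13  N=1 Z=0
after 11: R0=0x33 R1=0x83 R2=0x20 R3=0x03  N=0 Z=0
after 12: R0=0x33 R1=0x03 R2=0x20 R3=0x03  N=0 Z=0
-- IRQ taken; context saved, return-PC = 13 --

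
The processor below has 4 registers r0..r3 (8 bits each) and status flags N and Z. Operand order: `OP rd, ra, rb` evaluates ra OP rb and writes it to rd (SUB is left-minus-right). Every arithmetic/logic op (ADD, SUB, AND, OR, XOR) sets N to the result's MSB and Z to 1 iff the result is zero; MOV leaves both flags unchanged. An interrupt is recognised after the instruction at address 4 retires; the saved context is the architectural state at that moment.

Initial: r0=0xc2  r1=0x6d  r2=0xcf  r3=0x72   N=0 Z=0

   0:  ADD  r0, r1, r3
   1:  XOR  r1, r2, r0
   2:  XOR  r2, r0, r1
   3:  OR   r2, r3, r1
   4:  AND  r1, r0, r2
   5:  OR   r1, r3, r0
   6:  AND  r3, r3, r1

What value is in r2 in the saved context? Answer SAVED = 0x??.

SAVED = 0x72

after  0: r0=0xdf r1=0x6d r2=0xcf r3=0x72  N=1 Z=0
after  1: r0=0xdf r1=0x10 r2=0xcf r3=0x72  N=0 Z=0
after  2: r0=0xdf r1=0x10 r2=0xcf r3=0x72  N=1 Z=0
after  3: r0=0xdf r1=0x10 r2=0x72 r3=0x72  N=0 Z=0
after  4: r0=0xdf r1=0x52 r2=0x72 r3=0x72  N=0 Z=0
-- IRQ taken; context saved, return-PC = 5 --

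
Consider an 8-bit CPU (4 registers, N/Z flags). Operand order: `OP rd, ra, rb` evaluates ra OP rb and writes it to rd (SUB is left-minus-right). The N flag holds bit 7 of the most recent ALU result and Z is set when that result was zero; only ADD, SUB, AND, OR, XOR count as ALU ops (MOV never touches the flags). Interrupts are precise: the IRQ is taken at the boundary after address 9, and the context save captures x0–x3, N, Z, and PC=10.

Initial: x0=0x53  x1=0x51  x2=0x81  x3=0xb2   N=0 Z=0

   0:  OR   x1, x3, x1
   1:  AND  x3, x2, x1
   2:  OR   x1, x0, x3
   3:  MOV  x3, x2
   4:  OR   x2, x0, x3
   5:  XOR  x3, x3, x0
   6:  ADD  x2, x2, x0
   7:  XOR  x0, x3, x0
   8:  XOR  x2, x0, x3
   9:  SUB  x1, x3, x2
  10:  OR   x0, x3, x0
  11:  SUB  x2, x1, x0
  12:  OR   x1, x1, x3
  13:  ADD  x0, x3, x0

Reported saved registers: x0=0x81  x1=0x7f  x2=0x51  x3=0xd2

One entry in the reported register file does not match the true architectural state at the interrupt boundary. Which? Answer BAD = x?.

after  0: x0=0x53 x1=0xf3 x2=0x81 x3=0xb2  N=1 Z=0
after  1: x0=0x53 x1=0xf3 x2=0x81 x3=0x81  N=1 Z=0
after  2: x0=0x53 x1=0xd3 x2=0x81 x3=0x81  N=1 Z=0
after  3: x0=0x53 x1=0xd3 x2=0x81 x3=0x81  N=1 Z=0
after  4: x0=0x53 x1=0xd3 x2=0xd3 x3=0x81  N=1 Z=0
after  5: x0=0x53 x1=0xd3 x2=0xd3 x3=0xd2  N=1 Z=0
after  6: x0=0x53 x1=0xd3 x2=0x26 x3=0xd2  N=0 Z=0
after  7: x0=0x81 x1=0xd3 x2=0x26 x3=0xd2  N=1 Z=0
after  8: x0=0x81 x1=0xd3 x2=0x53 x3=0xd2  N=0 Z=0
after  9: x0=0x81 x1=0x7f x2=0x53 x3=0xd2  N=0 Z=0
-- IRQ taken; context saved, return-PC = 10 --
mismatch: x2: reported 0x51 vs actual 0x53

BAD = x2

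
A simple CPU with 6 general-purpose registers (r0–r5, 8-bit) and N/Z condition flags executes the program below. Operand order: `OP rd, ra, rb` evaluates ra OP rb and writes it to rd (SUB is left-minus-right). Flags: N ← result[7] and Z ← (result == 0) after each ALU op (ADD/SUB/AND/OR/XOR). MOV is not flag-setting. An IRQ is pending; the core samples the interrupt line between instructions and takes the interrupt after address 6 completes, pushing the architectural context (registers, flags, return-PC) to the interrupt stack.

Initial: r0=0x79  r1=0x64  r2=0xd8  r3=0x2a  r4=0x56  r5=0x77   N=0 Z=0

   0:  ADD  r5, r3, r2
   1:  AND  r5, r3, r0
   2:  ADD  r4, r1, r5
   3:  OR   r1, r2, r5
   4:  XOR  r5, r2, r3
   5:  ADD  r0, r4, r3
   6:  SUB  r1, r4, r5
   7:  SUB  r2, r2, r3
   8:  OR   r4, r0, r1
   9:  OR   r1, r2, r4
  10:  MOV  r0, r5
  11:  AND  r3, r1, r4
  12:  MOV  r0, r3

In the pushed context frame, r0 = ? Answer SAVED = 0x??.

after  0: r0=0x79 r1=0x64 r2=0xd8 r3=0x2a r4=0x56 r5=0x02  N=0 Z=0
after  1: r0=0x79 r1=0x64 r2=0xd8 r3=0x2a r4=0x56 r5=0x28  N=0 Z=0
after  2: r0=0x79 r1=0x64 r2=0xd8 r3=0x2a r4=0x8c r5=0x28  N=1 Z=0
after  3: r0=0x79 r1=0xf8 r2=0xd8 r3=0x2a r4=0x8c r5=0x28  N=1 Z=0
after  4: r0=0x79 r1=0xf8 r2=0xd8 r3=0x2a r4=0x8c r5=0xf2  N=1 Z=0
after  5: r0=0xb6 r1=0xf8 r2=0xd8 r3=0x2a r4=0x8c r5=0xf2  N=1 Z=0
after  6: r0=0xb6 r1=0x9a r2=0xd8 r3=0x2a r4=0x8c r5=0xf2  N=1 Z=0
-- IRQ taken; context saved, return-PC = 7 --

SAVED = 0xb6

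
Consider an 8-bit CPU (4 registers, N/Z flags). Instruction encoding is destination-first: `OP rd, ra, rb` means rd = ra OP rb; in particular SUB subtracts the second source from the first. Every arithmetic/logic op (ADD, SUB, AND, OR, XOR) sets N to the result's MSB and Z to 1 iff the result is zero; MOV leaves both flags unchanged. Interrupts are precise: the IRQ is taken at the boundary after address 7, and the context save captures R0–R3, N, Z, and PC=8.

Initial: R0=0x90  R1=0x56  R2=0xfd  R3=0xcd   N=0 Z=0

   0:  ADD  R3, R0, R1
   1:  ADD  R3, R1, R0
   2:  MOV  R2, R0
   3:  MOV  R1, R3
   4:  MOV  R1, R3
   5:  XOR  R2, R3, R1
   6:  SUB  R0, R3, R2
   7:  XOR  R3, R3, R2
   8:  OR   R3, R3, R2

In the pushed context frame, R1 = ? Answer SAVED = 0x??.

after  0: R0=0x90 R1=0x56 R2=0xfd R3=0xe6  N=1 Z=0
after  1: R0=0x90 R1=0x56 R2=0xfd R3=0xe6  N=1 Z=0
after  2: R0=0x90 R1=0x56 R2=0x90 R3=0xe6  N=1 Z=0
after  3: R0=0x90 R1=0xe6 R2=0x90 R3=0xe6  N=1 Z=0
after  4: R0=0x90 R1=0xe6 R2=0x90 R3=0xe6  N=1 Z=0
after  5: R0=0x90 R1=0xe6 R2=0x00 R3=0xe6  N=0 Z=1
after  6: R0=0xe6 R1=0xe6 R2=0x00 R3=0xe6  N=1 Z=0
after  7: R0=0xe6 R1=0xe6 R2=0x00 R3=0xe6  N=1 Z=0
-- IRQ taken; context saved, return-PC = 8 --

SAVED = 0xe6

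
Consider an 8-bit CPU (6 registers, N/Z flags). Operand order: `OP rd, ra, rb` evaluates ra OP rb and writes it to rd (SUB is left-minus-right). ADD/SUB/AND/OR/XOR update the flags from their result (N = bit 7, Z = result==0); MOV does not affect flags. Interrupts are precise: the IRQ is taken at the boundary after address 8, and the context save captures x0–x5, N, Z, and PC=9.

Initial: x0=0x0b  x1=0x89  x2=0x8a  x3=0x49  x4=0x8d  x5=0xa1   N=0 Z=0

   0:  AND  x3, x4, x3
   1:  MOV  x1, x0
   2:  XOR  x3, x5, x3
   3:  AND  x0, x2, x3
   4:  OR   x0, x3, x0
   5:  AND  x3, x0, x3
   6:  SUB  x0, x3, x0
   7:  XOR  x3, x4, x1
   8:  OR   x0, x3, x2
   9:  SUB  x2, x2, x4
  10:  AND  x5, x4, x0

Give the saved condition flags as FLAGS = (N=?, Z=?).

FLAGS = (N=1, Z=0)

after  0: x0=0x0b x1=0x89 x2=0x8a x3=0x09 x4=0x8d x5=0xa1  N=0 Z=0
after  1: x0=0x0b x1=0x0b x2=0x8a x3=0x09 x4=0x8d x5=0xa1  N=0 Z=0
after  2: x0=0x0b x1=0x0b x2=0x8a x3=0xa8 x4=0x8d x5=0xa1  N=1 Z=0
after  3: x0=0x88 x1=0x0b x2=0x8a x3=0xa8 x4=0x8d x5=0xa1  N=1 Z=0
after  4: x0=0xa8 x1=0x0b x2=0x8a x3=0xa8 x4=0x8d x5=0xa1  N=1 Z=0
after  5: x0=0xa8 x1=0x0b x2=0x8a x3=0xa8 x4=0x8d x5=0xa1  N=1 Z=0
after  6: x0=0x00 x1=0x0b x2=0x8a x3=0xa8 x4=0x8d x5=0xa1  N=0 Z=1
after  7: x0=0x00 x1=0x0b x2=0x8a x3=0x86 x4=0x8d x5=0xa1  N=1 Z=0
after  8: x0=0x8e x1=0x0b x2=0x8a x3=0x86 x4=0x8d x5=0xa1  N=1 Z=0
-- IRQ taken; context saved, return-PC = 9 --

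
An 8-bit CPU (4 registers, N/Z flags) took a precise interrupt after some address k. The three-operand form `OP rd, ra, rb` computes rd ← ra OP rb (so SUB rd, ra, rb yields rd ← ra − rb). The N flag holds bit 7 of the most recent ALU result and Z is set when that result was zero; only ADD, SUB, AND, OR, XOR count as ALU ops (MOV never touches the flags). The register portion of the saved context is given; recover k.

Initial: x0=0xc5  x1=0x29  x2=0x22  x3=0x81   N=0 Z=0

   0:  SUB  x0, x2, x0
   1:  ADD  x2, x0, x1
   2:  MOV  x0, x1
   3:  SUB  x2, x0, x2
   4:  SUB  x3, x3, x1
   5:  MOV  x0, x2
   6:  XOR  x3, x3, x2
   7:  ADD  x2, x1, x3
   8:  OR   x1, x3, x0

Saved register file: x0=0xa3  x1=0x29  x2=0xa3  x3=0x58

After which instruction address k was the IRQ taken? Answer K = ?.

K = 5

after  0: x0=0x5d x1=0x29 x2=0x22 x3=0x81  N=0 Z=0
after  1: x0=0x5d x1=0x29 x2=0x86 x3=0x81  N=1 Z=0
after  2: x0=0x29 x1=0x29 x2=0x86 x3=0x81  N=1 Z=0
after  3: x0=0x29 x1=0x29 x2=0xa3 x3=0x81  N=1 Z=0
after  4: x0=0x29 x1=0x29 x2=0xa3 x3=0x58  N=0 Z=0
after  5: x0=0xa3 x1=0x29 x2=0xa3 x3=0x58  N=0 Z=0
-- IRQ taken; context saved, return-PC = 6 --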